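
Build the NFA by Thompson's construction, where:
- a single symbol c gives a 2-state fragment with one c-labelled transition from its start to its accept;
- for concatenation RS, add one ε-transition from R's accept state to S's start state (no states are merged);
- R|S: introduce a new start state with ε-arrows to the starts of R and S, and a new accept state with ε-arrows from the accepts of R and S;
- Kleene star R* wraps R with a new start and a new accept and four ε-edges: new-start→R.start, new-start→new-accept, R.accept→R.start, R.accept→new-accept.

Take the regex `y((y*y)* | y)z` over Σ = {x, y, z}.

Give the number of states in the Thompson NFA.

16

Building bottom-up:
Each of the 5 symbol leaves contributes a 2-state fragment.
  y* — 4 states
  y*y — 6 states
  (y*y)* — 8 states
  (y*y)* | y — 12 states
  y((y*y)* | y)z — 16 states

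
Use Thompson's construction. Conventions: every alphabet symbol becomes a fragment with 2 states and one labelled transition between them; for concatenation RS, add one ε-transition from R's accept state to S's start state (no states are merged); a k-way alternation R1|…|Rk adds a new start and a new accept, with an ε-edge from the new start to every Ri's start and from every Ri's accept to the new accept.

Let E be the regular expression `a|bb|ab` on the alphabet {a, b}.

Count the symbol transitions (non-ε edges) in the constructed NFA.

Bottom-up over the parse tree:
Each of the 5 symbol leaves contributes exactly 1 symbol transition.
  bb = 2 symbol transitions
  ab = 2 symbol transitions
  a|bb|ab = 5 symbol transitions

5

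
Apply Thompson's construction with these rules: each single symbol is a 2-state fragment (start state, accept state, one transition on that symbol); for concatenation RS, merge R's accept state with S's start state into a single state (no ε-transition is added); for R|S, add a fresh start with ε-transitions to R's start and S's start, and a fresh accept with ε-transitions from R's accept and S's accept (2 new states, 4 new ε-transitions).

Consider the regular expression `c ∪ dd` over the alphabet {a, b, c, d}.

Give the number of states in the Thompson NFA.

By structural recursion:
Each of the 3 symbol leaves contributes a 2-state fragment.
  dd = 3 states
  c ∪ dd = 7 states

7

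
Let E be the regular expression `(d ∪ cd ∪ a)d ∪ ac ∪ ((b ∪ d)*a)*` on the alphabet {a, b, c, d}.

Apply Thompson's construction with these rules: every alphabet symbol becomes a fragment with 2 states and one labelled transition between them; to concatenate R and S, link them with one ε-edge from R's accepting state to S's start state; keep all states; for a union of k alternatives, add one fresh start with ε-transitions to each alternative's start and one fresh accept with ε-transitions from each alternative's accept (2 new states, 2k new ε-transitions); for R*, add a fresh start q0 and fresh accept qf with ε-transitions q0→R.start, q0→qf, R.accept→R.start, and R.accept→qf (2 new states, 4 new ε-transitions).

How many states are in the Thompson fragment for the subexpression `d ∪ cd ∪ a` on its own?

Fragment for `d ∪ cd ∪ a`:
Each of the 4 symbol leaves contributes a 2-state fragment.
  cd : 4 states
  d ∪ cd ∪ a : 10 states

10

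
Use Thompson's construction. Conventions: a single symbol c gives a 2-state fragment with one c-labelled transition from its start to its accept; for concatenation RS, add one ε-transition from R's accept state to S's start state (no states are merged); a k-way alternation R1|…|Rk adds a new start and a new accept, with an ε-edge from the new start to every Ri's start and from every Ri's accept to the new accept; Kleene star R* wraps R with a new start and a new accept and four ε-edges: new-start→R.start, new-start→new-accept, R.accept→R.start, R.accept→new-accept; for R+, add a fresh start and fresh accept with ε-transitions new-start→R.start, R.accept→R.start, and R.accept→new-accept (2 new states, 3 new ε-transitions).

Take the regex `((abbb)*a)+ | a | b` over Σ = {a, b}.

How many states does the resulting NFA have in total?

20

Bottom-up over the parse tree:
Each of the 7 symbol leaves contributes a 2-state fragment.
  abbb = 8 states
  (abbb)* = 10 states
  (abbb)*a = 12 states
  ((abbb)*a)+ = 14 states
  ((abbb)*a)+ | a | b = 20 states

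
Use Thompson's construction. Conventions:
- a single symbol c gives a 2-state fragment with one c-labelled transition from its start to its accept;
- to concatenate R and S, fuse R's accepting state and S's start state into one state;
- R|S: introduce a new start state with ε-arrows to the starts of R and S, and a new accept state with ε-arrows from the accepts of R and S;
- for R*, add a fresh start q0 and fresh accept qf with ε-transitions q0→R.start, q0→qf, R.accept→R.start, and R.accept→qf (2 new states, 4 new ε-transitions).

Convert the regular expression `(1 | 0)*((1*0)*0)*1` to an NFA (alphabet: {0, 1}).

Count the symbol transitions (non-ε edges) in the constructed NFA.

6

By structural recursion:
Each of the 6 symbol leaves contributes exactly 1 symbol transition.
  1 | 0 — 2 symbol transitions
  (1 | 0)* — 2 symbol transitions
  1* — 1 symbol transition
  1*0 — 2 symbol transitions
  (1*0)* — 2 symbol transitions
  (1*0)*0 — 3 symbol transitions
  ((1*0)*0)* — 3 symbol transitions
  (1 | 0)*((1*0)*0)*1 — 6 symbol transitions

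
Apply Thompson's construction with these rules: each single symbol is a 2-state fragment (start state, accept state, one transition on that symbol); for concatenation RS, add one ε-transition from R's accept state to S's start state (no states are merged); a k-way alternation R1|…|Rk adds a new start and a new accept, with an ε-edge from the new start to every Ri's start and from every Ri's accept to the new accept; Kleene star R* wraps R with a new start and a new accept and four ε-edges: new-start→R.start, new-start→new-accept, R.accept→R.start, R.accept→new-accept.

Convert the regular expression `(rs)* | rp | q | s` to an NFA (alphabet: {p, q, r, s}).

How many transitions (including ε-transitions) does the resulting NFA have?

20

Bottom-up over the parse tree:
Each of the 6 symbol leaves contributes 1 transition (1 symbol, 0 ε).
  rs = 3 transitions (2 symbol, 1 ε)
  (rs)* = 7 transitions (2 symbol, 5 ε)
  rp = 3 transitions (2 symbol, 1 ε)
  (rs)* | rp | q | s = 20 transitions (6 symbol, 14 ε)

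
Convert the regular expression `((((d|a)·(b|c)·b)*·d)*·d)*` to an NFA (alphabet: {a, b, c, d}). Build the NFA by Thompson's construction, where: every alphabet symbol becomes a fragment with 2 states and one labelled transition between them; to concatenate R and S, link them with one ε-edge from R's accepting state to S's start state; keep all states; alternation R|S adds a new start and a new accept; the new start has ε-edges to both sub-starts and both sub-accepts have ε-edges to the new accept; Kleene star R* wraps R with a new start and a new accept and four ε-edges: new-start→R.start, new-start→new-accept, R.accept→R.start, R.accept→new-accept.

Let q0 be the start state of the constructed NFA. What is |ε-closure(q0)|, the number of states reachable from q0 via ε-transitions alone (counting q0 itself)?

Let C(F) = |ε-closure(F.start)| within fragment F, and note whether F accepts ε. Symbol fragments have C = 1 and do not accept ε. Then:
  d|a — |closure| = 1 + 1 + 1 = 3 (the new accept is not ε-reachable since no branch accepts ε)
  b|c — |closure| = 1 + 1 + 1 = 3 (the new accept is not ε-reachable since no branch accepts ε)
  (d|a)·(b|c)·b — |closure| equals the left operand's closure size = 3 (its accept is not ε-reachable, so the closure stops there)
  ((d|a)·(b|c)·b)* — |closure| = 1 (new start) + 3 (body) + 1 (new accept) = 5
  ((d|a)·(b|c)·b)*·d — |closure| = 5 + 1 = 6 (closure spills across the concat boundary because the left factor accepts ε)
  (((d|a)·(b|c)·b)*·d)* — |closure| = 1 (new start) + 6 (body) + 1 (new accept) = 8
  (((d|a)·(b|c)·b)*·d)*·d — |closure| = 8 + 1 = 9 (closure spills across the concat boundary because the left factor accepts ε)
  ((((d|a)·(b|c)·b)*·d)*·d)* — the star's fresh start ε-reaches both the body's start and the fresh accept: |closure| = 2 + 9 = 11

11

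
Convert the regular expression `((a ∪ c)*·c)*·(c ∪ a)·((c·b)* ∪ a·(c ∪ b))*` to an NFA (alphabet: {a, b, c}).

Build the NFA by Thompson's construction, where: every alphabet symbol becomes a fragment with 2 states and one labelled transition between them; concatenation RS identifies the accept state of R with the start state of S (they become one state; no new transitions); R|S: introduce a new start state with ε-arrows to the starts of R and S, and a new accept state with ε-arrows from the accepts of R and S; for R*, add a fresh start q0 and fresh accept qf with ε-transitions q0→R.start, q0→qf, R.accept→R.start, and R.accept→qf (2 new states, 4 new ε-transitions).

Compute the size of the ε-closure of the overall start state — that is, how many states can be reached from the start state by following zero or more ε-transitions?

9

Compute the ε-closure size of each fragment's start state recursively; a symbol fragment's start has no outgoing ε-edge, so its closure is just itself (size 1).
  a ∪ c : |ε-closure| = 1 + 1 + 1 = 3 (the new accept is not ε-reachable since no branch accepts ε)
  (a ∪ c)* : the star's fresh start ε-reaches both the body's start and the fresh accept: |ε-closure| = 2 + 3 = 5
  (a ∪ c)*·c : |ε-closure| = 5 + (1−1) = 5 (closure spills across the concat boundary because the left factor accepts ε)
  ((a ∪ c)*·c)* : the star's fresh start ε-reaches both the body's start and the fresh accept: |ε-closure| = 2 + 5 = 7
  c ∪ a : new start ε-reaches every alternative's start; none of them accept ε, so the new accept is not reached: |ε-closure| = 1 + 1 + 1 = 3
  c·b : |ε-closure| equals the left operand's closure size = 1 (its accept is not ε-reachable, so the closure stops there)
  (c·b)* : the star's fresh start ε-reaches both the body's start and the fresh accept: |ε-closure| = 2 + 1 = 3
  c ∪ b : |ε-closure| = 1 + 1 + 1 = 3 (the new accept is not ε-reachable since no branch accepts ε)
  a·(c ∪ b) : same as the first factor's closure: |ε-closure| = 1
  (c·b)* ∪ a·(c ∪ b) : |ε-closure| = 1 (new start) + (3 + 1) + 1 (new accept, since some branch ε-reaches its own accept) = 6
  ((c·b)* ∪ a·(c ∪ b))* : the star's fresh start ε-reaches both the body's start and the fresh accept: |ε-closure| = 2 + 6 = 8
  ((a ∪ c)*·c)*·(c ∪ a)·((c·b)* ∪ a·(c ∪ b))* : |ε-closure| = 7 + (3−1) = 9 (closure spills across the concat boundary because the left factor accepts ε)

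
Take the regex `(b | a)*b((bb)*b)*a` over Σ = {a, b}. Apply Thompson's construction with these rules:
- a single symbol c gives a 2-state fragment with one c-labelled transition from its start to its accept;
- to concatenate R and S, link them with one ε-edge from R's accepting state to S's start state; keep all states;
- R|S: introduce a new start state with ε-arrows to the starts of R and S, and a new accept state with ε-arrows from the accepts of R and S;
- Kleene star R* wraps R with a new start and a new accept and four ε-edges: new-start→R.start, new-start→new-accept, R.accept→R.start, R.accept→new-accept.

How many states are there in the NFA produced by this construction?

Recursing over subexpressions:
Each of the 7 symbol leaves contributes a 2-state fragment.
  b | a = 6 states
  (b | a)* = 8 states
  bb = 4 states
  (bb)* = 6 states
  (bb)*b = 8 states
  ((bb)*b)* = 10 states
  (b | a)*b((bb)*b)*a = 22 states

22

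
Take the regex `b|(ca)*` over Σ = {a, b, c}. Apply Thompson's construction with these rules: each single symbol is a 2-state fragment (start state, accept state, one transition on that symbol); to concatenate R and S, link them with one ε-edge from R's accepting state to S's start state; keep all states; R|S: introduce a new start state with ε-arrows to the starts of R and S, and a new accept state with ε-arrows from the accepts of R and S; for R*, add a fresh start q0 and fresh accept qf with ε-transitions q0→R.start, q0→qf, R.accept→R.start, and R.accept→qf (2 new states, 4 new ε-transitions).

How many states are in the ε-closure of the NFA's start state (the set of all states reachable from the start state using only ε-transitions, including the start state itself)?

Let C(F) = |ε-closure(F.start)| within fragment F, and note whether F accepts ε. Symbol fragments have C = 1 and do not accept ε. Then:
  ca → same as the first factor's closure: C = 1
  (ca)* → the star's fresh start ε-reaches both the body's start and the fresh accept: C = 2 + 1 = 3
  b|(ca)* → C = 1 (new start) + (1 + 3) + 1 (new accept, since some branch ε-reaches its own accept) = 6

6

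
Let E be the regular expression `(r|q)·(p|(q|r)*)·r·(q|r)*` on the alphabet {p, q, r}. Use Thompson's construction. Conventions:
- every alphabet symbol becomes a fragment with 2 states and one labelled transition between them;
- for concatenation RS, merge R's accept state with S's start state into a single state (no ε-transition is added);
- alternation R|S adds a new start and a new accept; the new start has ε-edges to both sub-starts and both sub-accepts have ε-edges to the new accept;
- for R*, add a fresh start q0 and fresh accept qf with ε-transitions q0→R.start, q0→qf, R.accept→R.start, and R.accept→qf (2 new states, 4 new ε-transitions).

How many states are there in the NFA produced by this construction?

By structural recursion:
Each of the 8 symbol leaves contributes a 2-state fragment.
  r|q → 6 states
  q|r → 6 states
  (q|r)* → 8 states
  p|(q|r)* → 12 states
  q|r → 6 states
  (q|r)* → 8 states
  (r|q)·(p|(q|r)*)·r·(q|r)* → 25 states

25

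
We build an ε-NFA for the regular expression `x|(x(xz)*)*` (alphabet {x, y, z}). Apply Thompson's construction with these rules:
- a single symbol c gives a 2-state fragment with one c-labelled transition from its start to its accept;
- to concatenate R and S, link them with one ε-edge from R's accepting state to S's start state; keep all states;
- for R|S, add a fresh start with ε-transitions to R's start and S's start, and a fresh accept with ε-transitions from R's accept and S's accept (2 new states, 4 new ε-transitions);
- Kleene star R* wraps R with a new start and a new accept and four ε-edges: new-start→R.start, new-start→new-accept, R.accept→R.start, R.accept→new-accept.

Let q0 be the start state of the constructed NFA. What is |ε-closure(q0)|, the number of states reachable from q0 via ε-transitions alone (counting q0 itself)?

Let C(F) = |ε-closure(F.start)| within fragment F, and note whether F accepts ε. Symbol fragments have C = 1 and do not accept ε. Then:
  xz — same as the first factor's closure: |closure| = 1
  (xz)* — |closure| = 1 (new start) + 1 (body) + 1 (new accept) = 3
  x(xz)* — |closure| equals the left operand's closure size = 1 (its accept is not ε-reachable, so the closure stops there)
  (x(xz)*)* — the star's fresh start ε-reaches both the body's start and the fresh accept: |closure| = 2 + 1 = 3
  x|(x(xz)*)* — new start ε-reaches every alternative's start; at least one alternative accepts ε, so the union's new accept is reached too: |closure| = 1 + 1 + 3 + 1 = 6

6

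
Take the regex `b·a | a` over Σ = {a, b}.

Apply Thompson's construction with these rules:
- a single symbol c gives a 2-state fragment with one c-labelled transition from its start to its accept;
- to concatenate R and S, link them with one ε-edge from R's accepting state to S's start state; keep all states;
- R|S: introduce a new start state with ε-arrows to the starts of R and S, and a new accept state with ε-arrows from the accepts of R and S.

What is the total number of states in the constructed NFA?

8

By structural recursion:
Each of the 3 symbol leaves contributes a 2-state fragment.
  b·a → 4 states
  b·a | a → 8 states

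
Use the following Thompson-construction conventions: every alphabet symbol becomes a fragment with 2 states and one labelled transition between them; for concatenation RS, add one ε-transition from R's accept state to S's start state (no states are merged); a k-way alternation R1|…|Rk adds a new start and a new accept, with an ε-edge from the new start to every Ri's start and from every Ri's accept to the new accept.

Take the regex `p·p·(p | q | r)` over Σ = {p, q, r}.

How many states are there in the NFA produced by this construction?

12

Bottom-up over the parse tree:
Each of the 5 symbol leaves contributes a 2-state fragment.
  p | q | r — 8 states
  p·p·(p | q | r) — 12 states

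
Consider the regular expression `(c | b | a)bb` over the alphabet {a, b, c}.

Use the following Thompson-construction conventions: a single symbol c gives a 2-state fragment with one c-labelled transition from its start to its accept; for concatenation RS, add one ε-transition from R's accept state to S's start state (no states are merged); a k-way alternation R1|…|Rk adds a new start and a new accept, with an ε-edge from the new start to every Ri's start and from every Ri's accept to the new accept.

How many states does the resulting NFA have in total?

12

Per subexpression:
Each of the 5 symbol leaves contributes a 2-state fragment.
  c | b | a → 8 states
  (c | b | a)bb → 12 states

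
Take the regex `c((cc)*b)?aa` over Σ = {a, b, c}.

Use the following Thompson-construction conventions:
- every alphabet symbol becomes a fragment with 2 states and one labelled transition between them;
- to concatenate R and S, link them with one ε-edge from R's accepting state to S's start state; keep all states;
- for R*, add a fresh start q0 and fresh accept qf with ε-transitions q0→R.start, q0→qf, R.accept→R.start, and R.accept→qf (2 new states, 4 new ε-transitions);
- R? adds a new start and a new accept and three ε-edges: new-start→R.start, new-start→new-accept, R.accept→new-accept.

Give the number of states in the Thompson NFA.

16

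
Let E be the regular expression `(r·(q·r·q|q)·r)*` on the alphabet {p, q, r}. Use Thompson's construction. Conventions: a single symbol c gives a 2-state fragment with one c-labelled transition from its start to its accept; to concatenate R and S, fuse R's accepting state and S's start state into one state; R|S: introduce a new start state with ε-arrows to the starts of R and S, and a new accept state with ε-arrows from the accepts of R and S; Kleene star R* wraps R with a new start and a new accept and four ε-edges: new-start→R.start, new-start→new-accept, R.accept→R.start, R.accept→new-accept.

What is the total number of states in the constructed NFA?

By structural recursion:
Each of the 6 symbol leaves contributes a 2-state fragment.
  q·r·q : 4 states
  q·r·q|q : 8 states
  r·(q·r·q|q)·r : 10 states
  (r·(q·r·q|q)·r)* : 12 states

12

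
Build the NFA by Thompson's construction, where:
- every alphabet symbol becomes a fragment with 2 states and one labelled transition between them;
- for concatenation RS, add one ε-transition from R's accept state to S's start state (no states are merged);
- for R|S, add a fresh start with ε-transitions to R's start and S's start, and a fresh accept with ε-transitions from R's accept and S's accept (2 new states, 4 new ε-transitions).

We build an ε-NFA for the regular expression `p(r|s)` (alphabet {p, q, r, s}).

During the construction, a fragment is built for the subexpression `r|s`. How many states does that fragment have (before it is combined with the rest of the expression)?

Fragment for `r|s`:
Each of the 2 symbol leaves contributes a 2-state fragment.
  r|s → 6 states

6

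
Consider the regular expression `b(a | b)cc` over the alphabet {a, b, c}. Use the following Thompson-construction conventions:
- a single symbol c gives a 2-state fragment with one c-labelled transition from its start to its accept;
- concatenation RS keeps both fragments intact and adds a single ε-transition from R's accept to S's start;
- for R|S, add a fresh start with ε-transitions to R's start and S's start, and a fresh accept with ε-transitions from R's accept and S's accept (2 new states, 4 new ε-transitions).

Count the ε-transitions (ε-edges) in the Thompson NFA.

By structural recursion:
Each of the 5 symbol leaves contributes 0 ε-transitions.
  a | b → 4 ε-transitions
  b(a | b)cc → 7 ε-transitions

7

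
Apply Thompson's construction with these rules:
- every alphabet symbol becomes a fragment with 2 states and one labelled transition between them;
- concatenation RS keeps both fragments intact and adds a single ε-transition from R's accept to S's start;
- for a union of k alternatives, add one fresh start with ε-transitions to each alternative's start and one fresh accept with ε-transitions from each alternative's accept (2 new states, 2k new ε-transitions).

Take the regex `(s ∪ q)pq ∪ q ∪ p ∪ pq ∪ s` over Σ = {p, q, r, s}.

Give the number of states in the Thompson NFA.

By structural recursion:
Each of the 9 symbol leaves contributes a 2-state fragment.
  s ∪ q = 6 states
  (s ∪ q)pq = 10 states
  pq = 4 states
  (s ∪ q)pq ∪ q ∪ p ∪ pq ∪ s = 22 states

22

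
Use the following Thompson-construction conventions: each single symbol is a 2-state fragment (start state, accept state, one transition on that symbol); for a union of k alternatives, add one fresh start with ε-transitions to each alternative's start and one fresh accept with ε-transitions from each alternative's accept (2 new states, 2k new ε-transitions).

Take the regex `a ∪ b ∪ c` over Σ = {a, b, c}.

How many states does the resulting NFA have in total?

8

Building bottom-up:
Each of the 3 symbol leaves contributes a 2-state fragment.
  a ∪ b ∪ c : 8 states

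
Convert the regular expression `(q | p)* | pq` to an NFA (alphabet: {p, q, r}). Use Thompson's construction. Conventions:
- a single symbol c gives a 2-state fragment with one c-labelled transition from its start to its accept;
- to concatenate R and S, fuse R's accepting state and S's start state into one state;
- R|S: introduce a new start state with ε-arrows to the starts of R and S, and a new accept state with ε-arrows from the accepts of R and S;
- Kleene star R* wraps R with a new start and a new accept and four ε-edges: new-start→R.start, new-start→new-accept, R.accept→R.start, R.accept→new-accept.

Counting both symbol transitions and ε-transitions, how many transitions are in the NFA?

By structural recursion:
Each of the 4 symbol leaves contributes 1 transition (1 symbol, 0 ε).
  q | p = 6 transitions (2 symbol, 4 ε)
  (q | p)* = 10 transitions (2 symbol, 8 ε)
  pq = 2 transitions (2 symbol, 0 ε)
  (q | p)* | pq = 16 transitions (4 symbol, 12 ε)

16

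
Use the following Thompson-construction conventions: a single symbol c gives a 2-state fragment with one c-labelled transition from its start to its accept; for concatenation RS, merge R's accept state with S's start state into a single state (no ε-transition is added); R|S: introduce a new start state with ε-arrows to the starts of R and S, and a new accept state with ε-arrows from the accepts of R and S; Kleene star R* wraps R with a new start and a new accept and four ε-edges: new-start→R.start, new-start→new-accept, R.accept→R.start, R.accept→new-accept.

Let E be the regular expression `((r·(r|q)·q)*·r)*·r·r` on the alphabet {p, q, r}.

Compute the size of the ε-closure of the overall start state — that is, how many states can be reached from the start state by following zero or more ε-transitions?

5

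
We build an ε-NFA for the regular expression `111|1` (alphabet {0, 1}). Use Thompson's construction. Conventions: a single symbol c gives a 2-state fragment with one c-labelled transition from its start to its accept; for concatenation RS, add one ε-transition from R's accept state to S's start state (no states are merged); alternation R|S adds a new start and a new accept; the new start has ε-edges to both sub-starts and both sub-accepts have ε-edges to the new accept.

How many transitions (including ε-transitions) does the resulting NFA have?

Building bottom-up:
Each of the 4 symbol leaves contributes 1 transition (1 symbol, 0 ε).
  111 : 5 transitions (3 symbol, 2 ε)
  111|1 : 10 transitions (4 symbol, 6 ε)

10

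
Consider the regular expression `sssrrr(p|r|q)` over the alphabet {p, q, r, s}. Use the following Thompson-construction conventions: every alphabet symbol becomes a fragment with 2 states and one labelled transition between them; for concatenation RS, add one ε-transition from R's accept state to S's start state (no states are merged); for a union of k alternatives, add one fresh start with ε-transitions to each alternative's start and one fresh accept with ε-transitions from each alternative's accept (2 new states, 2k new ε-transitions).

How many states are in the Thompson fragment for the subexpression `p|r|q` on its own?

8

Fragment for `p|r|q`:
Each of the 3 symbol leaves contributes a 2-state fragment.
  p|r|q — 8 states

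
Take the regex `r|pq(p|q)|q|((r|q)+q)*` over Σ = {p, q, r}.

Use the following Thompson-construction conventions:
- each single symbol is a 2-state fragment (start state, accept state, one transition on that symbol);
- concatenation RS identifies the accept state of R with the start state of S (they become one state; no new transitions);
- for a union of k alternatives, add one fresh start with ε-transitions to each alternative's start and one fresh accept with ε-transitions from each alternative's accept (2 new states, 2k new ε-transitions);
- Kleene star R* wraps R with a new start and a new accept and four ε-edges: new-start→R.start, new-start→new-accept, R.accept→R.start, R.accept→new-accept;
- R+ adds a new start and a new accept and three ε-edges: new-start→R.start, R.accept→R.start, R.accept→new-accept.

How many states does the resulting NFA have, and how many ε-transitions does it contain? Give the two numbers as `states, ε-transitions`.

25, 23

Building bottom-up:
Each of the 9 symbol leaves contributes 2 states and 0 ε-transitions.
  p|q → 6 states, 4 ε-transitions
  pq(p|q) → 8 states, 4 ε-transitions
  r|q → 6 states, 4 ε-transitions
  (r|q)+ → 8 states, 7 ε-transitions
  (r|q)+q → 9 states, 7 ε-transitions
  ((r|q)+q)* → 11 states, 11 ε-transitions
  r|pq(p|q)|q|((r|q)+q)* → 25 states, 23 ε-transitions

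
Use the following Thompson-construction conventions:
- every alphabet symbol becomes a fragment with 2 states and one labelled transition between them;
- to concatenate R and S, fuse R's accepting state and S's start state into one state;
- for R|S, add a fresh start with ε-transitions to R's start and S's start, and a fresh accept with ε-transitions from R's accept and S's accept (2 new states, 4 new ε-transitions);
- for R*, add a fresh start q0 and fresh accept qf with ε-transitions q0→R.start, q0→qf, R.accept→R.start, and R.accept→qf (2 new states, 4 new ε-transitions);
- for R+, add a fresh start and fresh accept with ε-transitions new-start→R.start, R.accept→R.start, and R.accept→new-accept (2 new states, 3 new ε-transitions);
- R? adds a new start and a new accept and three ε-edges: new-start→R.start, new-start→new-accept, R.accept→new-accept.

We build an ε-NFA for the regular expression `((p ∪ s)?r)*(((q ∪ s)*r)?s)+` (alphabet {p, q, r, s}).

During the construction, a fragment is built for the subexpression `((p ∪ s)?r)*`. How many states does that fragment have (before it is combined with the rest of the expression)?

Fragment for `((p ∪ s)?r)*`:
Each of the 3 symbol leaves contributes a 2-state fragment.
  p ∪ s — 6 states
  (p ∪ s)? — 8 states
  (p ∪ s)?r — 9 states
  ((p ∪ s)?r)* — 11 states

11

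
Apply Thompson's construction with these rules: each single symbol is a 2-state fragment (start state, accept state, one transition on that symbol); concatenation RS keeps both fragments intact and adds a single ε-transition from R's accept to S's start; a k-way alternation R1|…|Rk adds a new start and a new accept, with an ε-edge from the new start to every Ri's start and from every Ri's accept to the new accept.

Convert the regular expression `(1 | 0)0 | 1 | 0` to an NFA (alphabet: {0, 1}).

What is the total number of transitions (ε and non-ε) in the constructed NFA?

Building bottom-up:
Each of the 5 symbol leaves contributes 1 transition (1 symbol, 0 ε).
  1 | 0 → 6 transitions (2 symbol, 4 ε)
  (1 | 0)0 → 8 transitions (3 symbol, 5 ε)
  (1 | 0)0 | 1 | 0 → 16 transitions (5 symbol, 11 ε)

16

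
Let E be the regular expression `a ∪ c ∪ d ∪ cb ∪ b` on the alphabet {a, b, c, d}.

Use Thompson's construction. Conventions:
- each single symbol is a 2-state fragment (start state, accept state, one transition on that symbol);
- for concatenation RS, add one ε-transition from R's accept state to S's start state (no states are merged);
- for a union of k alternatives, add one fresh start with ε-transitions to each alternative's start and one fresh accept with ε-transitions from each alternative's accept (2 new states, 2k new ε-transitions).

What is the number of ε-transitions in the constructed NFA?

11

Per subexpression:
Each of the 6 symbol leaves contributes 0 ε-transitions.
  cb = 1 ε-transition
  a ∪ c ∪ d ∪ cb ∪ b = 11 ε-transitions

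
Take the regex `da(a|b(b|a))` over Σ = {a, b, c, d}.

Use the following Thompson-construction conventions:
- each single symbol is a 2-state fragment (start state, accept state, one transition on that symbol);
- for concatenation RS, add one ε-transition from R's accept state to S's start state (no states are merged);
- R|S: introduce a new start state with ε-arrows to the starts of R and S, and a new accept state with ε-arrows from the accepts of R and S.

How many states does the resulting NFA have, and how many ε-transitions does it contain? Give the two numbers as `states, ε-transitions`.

Bottom-up over the parse tree:
Each of the 6 symbol leaves contributes 2 states and 0 ε-transitions.
  b|a = 6 states, 4 ε-transitions
  b(b|a) = 8 states, 5 ε-transitions
  a|b(b|a) = 12 states, 9 ε-transitions
  da(a|b(b|a)) = 16 states, 11 ε-transitions

16, 11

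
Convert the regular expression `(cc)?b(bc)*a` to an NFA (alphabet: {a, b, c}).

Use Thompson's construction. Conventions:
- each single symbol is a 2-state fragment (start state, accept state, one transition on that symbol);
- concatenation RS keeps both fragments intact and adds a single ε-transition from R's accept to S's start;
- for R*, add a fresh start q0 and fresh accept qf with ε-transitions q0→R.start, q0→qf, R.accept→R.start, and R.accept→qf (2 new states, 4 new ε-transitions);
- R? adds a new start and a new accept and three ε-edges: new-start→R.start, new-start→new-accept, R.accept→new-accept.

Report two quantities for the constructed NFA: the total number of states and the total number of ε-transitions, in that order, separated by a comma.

16, 12

Recursing over subexpressions:
Each of the 6 symbol leaves contributes 2 states and 0 ε-transitions.
  cc = 4 states, 1 ε-transition
  (cc)? = 6 states, 4 ε-transitions
  bc = 4 states, 1 ε-transition
  (bc)* = 6 states, 5 ε-transitions
  (cc)?b(bc)*a = 16 states, 12 ε-transitions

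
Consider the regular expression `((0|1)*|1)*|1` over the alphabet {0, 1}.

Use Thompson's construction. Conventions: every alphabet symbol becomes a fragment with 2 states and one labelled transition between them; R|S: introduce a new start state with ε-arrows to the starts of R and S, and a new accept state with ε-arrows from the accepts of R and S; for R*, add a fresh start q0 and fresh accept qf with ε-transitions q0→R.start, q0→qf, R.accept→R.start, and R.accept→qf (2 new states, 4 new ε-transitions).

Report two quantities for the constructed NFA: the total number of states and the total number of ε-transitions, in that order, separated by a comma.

18, 20

Per subexpression:
Each of the 4 symbol leaves contributes 2 states and 0 ε-transitions.
  0|1 → 6 states, 4 ε-transitions
  (0|1)* → 8 states, 8 ε-transitions
  (0|1)*|1 → 12 states, 12 ε-transitions
  ((0|1)*|1)* → 14 states, 16 ε-transitions
  ((0|1)*|1)*|1 → 18 states, 20 ε-transitions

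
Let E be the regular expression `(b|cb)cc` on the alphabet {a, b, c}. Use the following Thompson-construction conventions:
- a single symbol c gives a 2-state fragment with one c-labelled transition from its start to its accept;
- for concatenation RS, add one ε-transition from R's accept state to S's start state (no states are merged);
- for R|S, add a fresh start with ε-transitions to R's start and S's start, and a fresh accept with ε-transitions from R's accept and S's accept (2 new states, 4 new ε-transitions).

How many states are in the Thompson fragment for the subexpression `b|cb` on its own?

Fragment for `b|cb`:
Each of the 3 symbol leaves contributes a 2-state fragment.
  cb → 4 states
  b|cb → 8 states

8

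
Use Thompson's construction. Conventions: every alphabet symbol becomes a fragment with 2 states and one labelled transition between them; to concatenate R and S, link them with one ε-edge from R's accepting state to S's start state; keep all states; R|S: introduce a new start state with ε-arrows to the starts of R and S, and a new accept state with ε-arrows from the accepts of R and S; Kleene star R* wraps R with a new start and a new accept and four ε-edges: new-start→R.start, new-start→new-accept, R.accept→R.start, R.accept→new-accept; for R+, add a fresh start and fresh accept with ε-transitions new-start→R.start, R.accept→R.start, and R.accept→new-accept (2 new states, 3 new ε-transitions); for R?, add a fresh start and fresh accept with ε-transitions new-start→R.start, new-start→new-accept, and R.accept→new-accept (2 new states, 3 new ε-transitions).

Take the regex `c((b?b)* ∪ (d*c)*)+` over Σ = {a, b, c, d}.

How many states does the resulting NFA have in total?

Per subexpression:
Each of the 5 symbol leaves contributes a 2-state fragment.
  b? — 4 states
  b?b — 6 states
  (b?b)* — 8 states
  d* — 4 states
  d*c — 6 states
  (d*c)* — 8 states
  (b?b)* ∪ (d*c)* — 18 states
  ((b?b)* ∪ (d*c)*)+ — 20 states
  c((b?b)* ∪ (d*c)*)+ — 22 states

22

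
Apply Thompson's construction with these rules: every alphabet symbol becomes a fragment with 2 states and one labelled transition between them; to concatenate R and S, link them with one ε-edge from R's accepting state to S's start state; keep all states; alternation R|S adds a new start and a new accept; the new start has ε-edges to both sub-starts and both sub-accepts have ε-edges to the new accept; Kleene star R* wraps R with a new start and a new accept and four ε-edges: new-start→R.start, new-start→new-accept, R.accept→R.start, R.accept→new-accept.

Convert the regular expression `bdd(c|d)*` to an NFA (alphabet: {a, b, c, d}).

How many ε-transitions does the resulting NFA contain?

11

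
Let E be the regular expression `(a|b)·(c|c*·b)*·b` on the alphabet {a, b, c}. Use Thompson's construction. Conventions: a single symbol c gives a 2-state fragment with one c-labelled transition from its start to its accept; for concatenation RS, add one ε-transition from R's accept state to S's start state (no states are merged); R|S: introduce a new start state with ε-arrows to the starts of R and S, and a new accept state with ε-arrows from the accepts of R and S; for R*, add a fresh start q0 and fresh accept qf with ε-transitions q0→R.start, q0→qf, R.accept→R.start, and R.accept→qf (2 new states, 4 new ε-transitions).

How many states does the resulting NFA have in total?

Recursing over subexpressions:
Each of the 6 symbol leaves contributes a 2-state fragment.
  a|b : 6 states
  c* : 4 states
  c*·b : 6 states
  c|c*·b : 10 states
  (c|c*·b)* : 12 states
  (a|b)·(c|c*·b)*·b : 20 states

20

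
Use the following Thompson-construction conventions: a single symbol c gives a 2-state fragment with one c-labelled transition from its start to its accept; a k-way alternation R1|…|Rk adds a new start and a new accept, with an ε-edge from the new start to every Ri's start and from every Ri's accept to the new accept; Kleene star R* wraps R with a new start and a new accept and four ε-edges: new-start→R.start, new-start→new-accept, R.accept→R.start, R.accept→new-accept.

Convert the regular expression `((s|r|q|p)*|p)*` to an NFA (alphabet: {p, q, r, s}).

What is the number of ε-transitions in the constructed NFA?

By structural recursion:
Each of the 5 symbol leaves contributes 0 ε-transitions.
  s|r|q|p : 8 ε-transitions
  (s|r|q|p)* : 12 ε-transitions
  (s|r|q|p)*|p : 16 ε-transitions
  ((s|r|q|p)*|p)* : 20 ε-transitions

20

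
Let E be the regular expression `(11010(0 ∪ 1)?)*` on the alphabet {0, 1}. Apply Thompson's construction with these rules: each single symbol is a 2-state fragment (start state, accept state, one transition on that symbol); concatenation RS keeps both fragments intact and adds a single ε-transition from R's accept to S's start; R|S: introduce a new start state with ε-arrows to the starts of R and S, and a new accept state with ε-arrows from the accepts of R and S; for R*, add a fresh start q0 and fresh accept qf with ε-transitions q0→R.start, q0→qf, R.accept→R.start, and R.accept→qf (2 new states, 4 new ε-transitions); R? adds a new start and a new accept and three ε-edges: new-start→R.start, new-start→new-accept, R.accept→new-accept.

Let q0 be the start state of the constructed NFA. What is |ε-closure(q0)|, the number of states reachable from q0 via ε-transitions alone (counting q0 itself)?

Work bottom-up. For each fragment F, track |ε-closure(F.start)| and whether F's accept lies in that closure (i.e. whether F accepts ε). A single-symbol fragment has closure size 1 and does not accept ε.
  0 ∪ 1 — new start ε-reaches every alternative's start; none of them accept ε, so the new accept is not reached: |ε-closure| = 1 + 1 + 1 = 3
  (0 ∪ 1)? — new start has ε-edges to the inner start and to the new accept, so |ε-closure| = 2 + 3 = 5
  11010(0 ∪ 1)? — |ε-closure| equals the left operand's closure size = 1 (its accept is not ε-reachable, so the closure stops there)
  (11010(0 ∪ 1)?)* — new start has ε-edges to the inner start and to the new accept, so |ε-closure| = 2 + 1 = 3

3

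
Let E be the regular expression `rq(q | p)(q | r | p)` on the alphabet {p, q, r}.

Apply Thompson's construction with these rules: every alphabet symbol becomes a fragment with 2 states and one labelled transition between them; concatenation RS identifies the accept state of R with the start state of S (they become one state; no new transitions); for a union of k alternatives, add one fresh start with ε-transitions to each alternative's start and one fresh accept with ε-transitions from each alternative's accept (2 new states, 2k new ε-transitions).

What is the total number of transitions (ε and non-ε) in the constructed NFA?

17

By structural recursion:
Each of the 7 symbol leaves contributes 1 transition (1 symbol, 0 ε).
  q | p → 6 transitions (2 symbol, 4 ε)
  q | r | p → 9 transitions (3 symbol, 6 ε)
  rq(q | p)(q | r | p) → 17 transitions (7 symbol, 10 ε)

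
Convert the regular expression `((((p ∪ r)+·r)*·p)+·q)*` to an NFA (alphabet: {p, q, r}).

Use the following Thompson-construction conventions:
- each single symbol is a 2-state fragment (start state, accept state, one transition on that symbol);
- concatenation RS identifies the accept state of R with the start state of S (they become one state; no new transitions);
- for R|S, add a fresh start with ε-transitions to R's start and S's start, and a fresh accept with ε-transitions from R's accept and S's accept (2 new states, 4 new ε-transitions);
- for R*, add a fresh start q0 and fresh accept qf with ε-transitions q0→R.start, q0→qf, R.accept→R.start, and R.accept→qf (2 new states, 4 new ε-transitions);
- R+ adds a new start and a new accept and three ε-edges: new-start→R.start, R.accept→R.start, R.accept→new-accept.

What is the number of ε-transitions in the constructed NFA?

18

By structural recursion:
Each of the 5 symbol leaves contributes 0 ε-transitions.
  p ∪ r — 4 ε-transitions
  (p ∪ r)+ — 7 ε-transitions
  (p ∪ r)+·r — 7 ε-transitions
  ((p ∪ r)+·r)* — 11 ε-transitions
  ((p ∪ r)+·r)*·p — 11 ε-transitions
  (((p ∪ r)+·r)*·p)+ — 14 ε-transitions
  (((p ∪ r)+·r)*·p)+·q — 14 ε-transitions
  ((((p ∪ r)+·r)*·p)+·q)* — 18 ε-transitions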